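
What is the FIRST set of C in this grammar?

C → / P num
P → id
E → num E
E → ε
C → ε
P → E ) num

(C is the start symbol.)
{ '/', ε }

To compute FIRST(C), examine every production with C on the left-hand side, reading each right-hand side left to right until a non-nullable symbol is reached.

From C → / P num:
  - '/' is a terminal: add '/' and stop
From C → ε:
  - ε-production, so ε ∈ FIRST(C)

Collecting: FIRST(C) = { '/', ε }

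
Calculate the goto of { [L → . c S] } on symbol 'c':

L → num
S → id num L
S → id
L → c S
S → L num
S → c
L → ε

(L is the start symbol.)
{ [L → . c S], [L → . num], [L → .], [L → c . S], [S → . L num], [S → . c], [S → . id num L], [S → . id] }

GOTO(I, 'c') = CLOSURE({ [A → αX.β] : [A → α.Xβ] ∈ I, X = 'c' })

Items with dot before 'c', with the dot advanced:
  [L → . c S] → [L → c . S]
Closure of the advanced items:
  [L → c . S] has the dot before S: add [S → . id num L], [S → . id], [S → . L num], [S → . c]
  [S → . L num] has the dot before L: add [L → . num], [L → . c S], [L → .]

GOTO = { [L → . c S], [L → . num], [L → .], [L → c . S], [S → . L num], [S → . c], [S → . id num L], [S → . id] }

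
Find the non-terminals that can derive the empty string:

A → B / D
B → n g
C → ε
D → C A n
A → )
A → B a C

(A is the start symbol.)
{ 'C' }

A non-terminal is nullable if it can derive ε (the empty string): either it has an ε-production, or it has a production whose right-hand side consists entirely of nullable non-terminals.

ε-productions: C → ε
So C is immediately nullable.
No further non-terminal can be added: every production for the remaining non-terminals contains a terminal or a non-nullable non-terminal.
Nullable = { 'C' }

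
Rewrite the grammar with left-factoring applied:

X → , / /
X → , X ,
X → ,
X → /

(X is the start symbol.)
X → , X'
X' → / /
X' → X ,
X' → ε
X → /

Left-factoring transforms A → αβ₁ | αβ₂ into A → αA' and A' → β₁ | β₂
(α is the longest common prefix among the alternatives). Repeat until
no nonterminal has two alternatives with a common prefix.

Round 1: X has alternatives sharing prefix ','. Introduce X': X → , X'
  Add: X' → / /
  Add: X' → X ,
  Add: X' → ε

No remaining common prefixes — done.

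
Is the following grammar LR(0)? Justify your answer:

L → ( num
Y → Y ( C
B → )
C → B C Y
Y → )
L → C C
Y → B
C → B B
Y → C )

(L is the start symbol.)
No. Shift-reduce conflict between [C → B B .] and [B → . )]

A grammar is LR(0) if no state in the canonical LR(0) collection has:
  - both a shift item (dot before a terminal) and a complete item (shift-reduce conflict), or
  - two or more complete items (reduce-reduce conflict; the accept item [L' → L .] counts as a complete item here).

Augment with L' → L and build the canonical LR(0) collection (I0 = CLOSURE({[L' → . L]}), then GOTO on every symbol after a dot until no new states appear). It has 17 states:
  I0: { [B → . )], [C → . B B], [C → . B C Y], [L → . ( num], [L → . C C], [L' → . L] }  — shift
  I1: { [L → ( . num] }  — shift
  I2: { [B → ) .] }  — reduce
  I3: { [B → . )], [C → . B B], [C → . B C Y], [C → B . B], [C → B . C Y] }  — shift
  I4: { [B → . )], [C → . B B], [C → . B C Y], [L → C . C] }  — shift
  I5: { [L' → L .] }  — accept
  I6: { [L → C C .] }  — reduce
  I7: { [B → . )], [C → . B B], [C → . B C Y], [C → B . B], [C → B . C Y], [C → B B .] }  — shift, reduce
  I8: { [B → . )], [C → . B B], [C → . B C Y], [C → B C . Y], [Y → . )], [Y → . B], [Y → . C )], [Y → . Y ( C] }  — shift
  I9: { [B → ) .], [Y → ) .] }  — 2 reduces
  I10: { [B → . )], [C → . B B], [C → . B C Y], [C → B . B], [C → B . C Y], [Y → B .] }  — shift, reduce
  I11: { [Y → C . )] }  — shift
  I12: { [C → B C Y .], [Y → Y . ( C] }  — shift, reduce
  I13: { [B → . )], [C → . B B], [C → . B C Y], [Y → Y ( . C] }  — shift
  I14: { [Y → Y ( C .] }  — reduce
  I15: { [Y → C ) .] }  — reduce
  I16: { [L → ( num .] }  — reduce

Conflict in state I7:
  Shift-reduce conflict between [C → B B .] and [B → . )]
So the grammar is NOT LR(0).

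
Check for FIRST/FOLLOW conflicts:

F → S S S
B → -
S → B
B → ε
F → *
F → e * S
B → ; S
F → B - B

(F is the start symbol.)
Nullable non-terminals: B, F, S.
FIRST sets used below: FIRST(S) = { '-', ';', ε }, FIRST(B) = { '-', ';', ε }

B: nullable alternative(s) B → ε; FOLLOW(B) = { $, '-', ';' }
  B → -: FIRST \ {ε} = { '-' } — overlaps FOLLOW(B) on { '-' }: CONFLICT
  B → ε: FIRST \ {ε} = { } — this is the only nullable alternative, skip
  B → ; S: FIRST \ {ε} = { ';' } — overlaps FOLLOW(B) on { ';' }: CONFLICT

F: nullable alternative(s) F → S S S; FOLLOW(F) = { $ }
  F → S S S: FIRST \ {ε} = { '-', ';' } — this is the only nullable alternative, skip
  F → *: FIRST \ {ε} = { '*' } — disjoint from FOLLOW(F)
  F → e * S: FIRST \ {ε} = { 'e' } — disjoint from FOLLOW(F)
  F → B - B: FIRST \ {ε} = { '-', ';' } — disjoint from FOLLOW(F)
S has a nullable alternative but only one production, so nothing to check.

So the grammar has 2 FIRST/FOLLOW conflicts (marked CONFLICT above).

Answer: Yes. B → '-' with FOLLOW(B) on { '-' }; B → ';' S with FOLLOW(B) on { ';' }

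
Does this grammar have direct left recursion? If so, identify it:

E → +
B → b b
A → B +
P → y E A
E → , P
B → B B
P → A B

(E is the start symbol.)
Yes, B is left-recursive

Direct left recursion occurs when N → N α for some non-terminal N (the right-hand side begins with the left-hand side itself).

E → +: starts with '+'
B → b b: starts with b
A → B +: starts with B
P → y E A: starts with y
E → , P: starts with ','
B → B B: LEFT RECURSIVE (starts with B)
P → A B: starts with A

The grammar has direct left recursion on: B.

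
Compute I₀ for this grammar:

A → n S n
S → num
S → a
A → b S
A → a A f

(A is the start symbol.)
First, augment the grammar with A' → A
I₀ = CLOSURE({ [A' → . A] }):
  [A' → . A] has the dot before A: add [A → . n S n], [A → . b S], [A → . a A f]
No further items can be added.

I₀ = { [A → . a A f], [A → . b S], [A → . n S n], [A' → . A] }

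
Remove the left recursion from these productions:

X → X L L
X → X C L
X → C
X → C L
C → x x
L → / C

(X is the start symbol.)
X → C X'
X → C L X'
X' → L L X'
X' → C L X'
X' → ε
C → x x
L → / C

X is directly left-recursive. The standard transformation for
  A → A α₁ | ... | A α_m | β₁ | ... | β_n
is
  A  → β₁ A' | ... | β_n A'
  A' → α₁ A' | ... | α_m A' | ε

X → C becomes X → C X'
X → C L becomes X → C L X'
X → X L L becomes X' → L L X'
X → X C L becomes X' → C L X'
Add X' → ε

Productions for other non-terminals are unchanged:
  C → x x
  L → / C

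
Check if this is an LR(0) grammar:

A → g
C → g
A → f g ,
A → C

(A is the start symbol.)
A grammar is LR(0) if no state in the canonical LR(0) collection has:
  - both a shift item (dot before a terminal) and a complete item (shift-reduce conflict), or
  - two or more complete items (reduce-reduce conflict; the accept item [A' → A .] counts as a complete item here).

Augment with A' → A and build the canonical LR(0) collection (I0 = CLOSURE({[A' → . A]}), then GOTO on every symbol after a dot until no new states appear). It has 7 states:
  I0: { [A → . C], [A → . f g ,], [A → . g], [A' → . A], [C → . g] }  — shift
  I1: { [A' → A .] }  — accept
  I2: { [A → C .] }  — reduce
  I3: { [A → f . g ,] }  — shift
  I4: { [A → g .], [C → g .] }  — 2 reduces
  I5: { [A → f g . ,] }  — shift
  I6: { [A → f g , .] }  — reduce

Conflict in state I4:
  Reduce-reduce conflict: [A → g .] and [C → g .]
So the grammar is NOT LR(0).

Answer: No. Reduce-reduce conflict: [A → g .] and [C → g .]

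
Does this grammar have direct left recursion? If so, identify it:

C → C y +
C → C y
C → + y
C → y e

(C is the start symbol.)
Yes, C is left-recursive

Direct left recursion occurs when N → N α for some non-terminal N (the right-hand side begins with the left-hand side itself).

C → C y +: LEFT RECURSIVE (starts with C)
C → C y: LEFT RECURSIVE (starts with C)
C → + y: starts with '+'
C → y e: starts with y

The grammar has direct left recursion on: C.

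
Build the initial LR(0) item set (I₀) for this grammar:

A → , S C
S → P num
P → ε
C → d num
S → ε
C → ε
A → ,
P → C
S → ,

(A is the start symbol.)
{ [A → . , S C], [A → . ,], [A' → . A] }

First, augment the grammar with A' → A
I₀ = CLOSURE({ [A' → . A] }):
  [A' → . A] has the dot before A: add [A → . , S C], [A → . ,]
No further items can be added.

I₀ = { [A → . , S C], [A → . ,], [A' → . A] }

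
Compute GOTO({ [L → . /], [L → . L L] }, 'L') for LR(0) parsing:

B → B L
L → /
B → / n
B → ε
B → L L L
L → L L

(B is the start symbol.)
{ [L → . /], [L → . L L], [L → L . L] }

GOTO(I, 'L') = CLOSURE({ [A → αX.β] : [A → α.Xβ] ∈ I, X = 'L' })

Items with dot before 'L', with the dot advanced:
  [L → . L L] → [L → L . L]
Closure of the advanced items:
  [L → L . L] has the dot before L: add [L → . /], [L → . L L]

GOTO = { [L → . /], [L → . L L], [L → L . L] }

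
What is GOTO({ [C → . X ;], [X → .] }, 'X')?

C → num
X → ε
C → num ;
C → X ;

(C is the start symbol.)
GOTO(I, 'X') = CLOSURE({ [A → αX.β] : [A → α.Xβ] ∈ I, X = 'X' })

Items with dot before 'X', with the dot advanced:
  [C → . X ;] → [C → X . ;]
Closure adds nothing (no advanced item has the dot before a non-terminal).

GOTO = { [C → X . ;] }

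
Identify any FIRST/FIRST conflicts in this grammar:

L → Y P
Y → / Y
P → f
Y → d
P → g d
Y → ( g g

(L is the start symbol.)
A FIRST/FIRST conflict occurs when two productions N → α and N → β for the same non-terminal have FIRST(α) ∩ FIRST(β) ≠ ∅ (with ε ∈ FIRST of a nullable right-hand side, so two nullable alternatives also conflict).

Productions for Y:
  Y → / Y: FIRST = { '/' }
  Y → d: FIRST = { 'd' }
  Y → ( g g: FIRST = { '(' }
Productions for P:
  P → f: FIRST = { 'f' }
  P → g d: FIRST = { 'g' }
L has only one production, so no FIRST/FIRST conflict is possible there.

All alternatives of each non-terminal have pairwise disjoint FIRST sets.

Answer: No FIRST/FIRST conflicts.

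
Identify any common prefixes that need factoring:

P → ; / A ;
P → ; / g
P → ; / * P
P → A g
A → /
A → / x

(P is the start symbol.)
Left-factoring is needed when two productions for the same non-terminal
share a common prefix on the right-hand side.

Productions for P:
  P → ; / A ;
  P → ; / g
  P → ; / * P
  P → A g
Productions for A:
  A → /
  A → / x

Found common prefix '; /' in productions for P
Found common prefix '/' in productions for A

Answer: Yes, P has productions with common prefix '; /'; A has productions with common prefix '/'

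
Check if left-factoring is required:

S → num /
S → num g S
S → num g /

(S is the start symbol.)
Left-factoring is needed when two productions for the same non-terminal
share a common prefix on the right-hand side.

Productions for S:
  S → num /
  S → num g S
  S → num g /

Found common prefix 'num' in productions for S

Answer: Yes, S has productions with common prefix 'num'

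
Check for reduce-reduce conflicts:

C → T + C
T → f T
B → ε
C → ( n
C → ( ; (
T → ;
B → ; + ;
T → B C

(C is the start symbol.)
No reduce-reduce conflicts

A reduce-reduce conflict occurs when an LR(0) state has two complete items [A → α .] and [B → β .] — both call for a reduction, and with no lookahead the parser cannot choose between them.

Augment with C' → C and build the canonical LR(0) collection (I0 = CLOSURE({[C' → . C]}), then GOTO on every symbol after a dot until no new states appear). It has 16 states:
  I0: { [B → . ; + ;], [B → .], [C → . ( ; (], [C → . ( n], [C → . T + C], [C' → . C], [T → . ;], [T → . B C], [T → . f T] }  — shift, reduce
  I1: { [C → ( . ; (], [C → ( . n] }  — shift
  I2: { [B → ; . + ;], [T → ; .] }  — shift, reduce
  I3: { [B → . ; + ;], [B → .], [C → . ( ; (], [C → . ( n], [C → . T + C], [T → . ;], [T → . B C], [T → . f T], [T → B . C] }  — shift, reduce
  I4: { [C' → C .] }  — accept
  I5: { [C → T . + C] }  — shift
  I6: { [B → . ; + ;], [B → .], [T → . ;], [T → . B C], [T → . f T], [T → f . T] }  — shift, reduce
  I7: { [T → f T .] }  — reduce
  I8: { [B → . ; + ;], [B → .], [C → . ( ; (], [C → . ( n], [C → . T + C], [C → T + . C], [T → . ;], [T → . B C], [T → . f T] }  — shift, reduce
  I9: { [C → T + C .] }  — reduce
  I10: { [T → B C .] }  — reduce
  I11: { [B → ; + . ;] }  — shift
  I12: { [B → ; + ; .] }  — reduce
  I13: { [C → ( ; . (] }  — shift
  I14: { [C → ( n .] }  — reduce
  I15: { [C → ( ; ( .] }  — reduce

No state contains more than one complete item.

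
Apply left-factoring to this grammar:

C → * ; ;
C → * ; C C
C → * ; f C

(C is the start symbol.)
Left-factoring transforms A → αβ₁ | αβ₂ into A → αA' and A' → β₁ | β₂
(α is the longest common prefix among the alternatives). Repeat until
no nonterminal has two alternatives with a common prefix.

Round 1: C has alternatives sharing prefix '* ;'. Introduce C': C → * ; C'
  Add: C' → ;
  Add: C' → C C
  Add: C' → f C

No remaining common prefixes — done.

Resulting grammar:
C → * ; C'
C' → ;
C' → C C
C' → f C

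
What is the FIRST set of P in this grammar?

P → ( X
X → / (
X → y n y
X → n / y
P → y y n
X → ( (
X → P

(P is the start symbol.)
To compute FIRST(P), examine every production with P on the left-hand side, reading each right-hand side left to right until a non-nullable symbol is reached.

From P → ( X:
  - '(' is a terminal: add '(' and stop
From P → y y n:
  - y is a terminal: add 'y' and stop

Collecting: FIRST(P) = { '(', 'y' }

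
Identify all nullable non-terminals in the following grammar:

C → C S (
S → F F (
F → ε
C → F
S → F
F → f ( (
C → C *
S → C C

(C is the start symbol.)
A non-terminal is nullable if it can derive ε (the empty string): either it has an ε-production, or it has a production whose right-hand side consists entirely of nullable non-terminals.

ε-productions: F → ε
So F is immediately nullable.
C → F: every symbol on the right is nullable, so C is nullable too.
S → F: every symbol on the right is nullable, so S is nullable too.
Every non-terminal is now nullable.
Nullable = { 'C', 'F', 'S' }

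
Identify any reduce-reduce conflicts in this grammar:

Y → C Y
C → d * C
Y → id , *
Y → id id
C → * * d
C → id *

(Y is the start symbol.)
Augment with Y' → Y and build the canonical LR(0) collection (I0 = CLOSURE({[Y' → . Y]}), then GOTO on every symbol after a dot until no new states appear). It has 16 states:
  I0: { [C → . * * d], [C → . d * C], [C → . id *], [Y → . C Y], [Y → . id , *], [Y → . id id], [Y' → . Y] }  — shift
  I1: { [C → * . * d] }  — shift
  I2: { [C → . * * d], [C → . d * C], [C → . id *], [Y → . C Y], [Y → . id , *], [Y → . id id], [Y → C . Y] }  — shift
  I3: { [Y' → Y .] }  — accept
  I4: { [C → d . * C] }  — shift
  I5: { [C → id . *], [Y → id . , *], [Y → id . id] }  — shift
  I6: { [C → id * .] }  — reduce
  I7: { [Y → id , . *] }  — shift
  I8: { [Y → id id .] }  — reduce
  I9: { [Y → id , * .] }  — reduce
  I10: { [C → . * * d], [C → . d * C], [C → . id *], [C → d * . C] }  — shift
  I11: { [C → d * C .] }  — reduce
  I12: { [C → id . *] }  — shift
  I13: { [Y → C Y .] }  — reduce
  I14: { [C → * * . d] }  — shift
  I15: { [C → * * d .] }  — reduce

No state contains more than one complete item.

Answer: No reduce-reduce conflicts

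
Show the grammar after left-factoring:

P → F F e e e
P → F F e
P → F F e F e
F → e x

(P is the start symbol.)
Left-factoring transforms A → αβ₁ | αβ₂ into A → αA' and A' → β₁ | β₂
(α is the longest common prefix among the alternatives). Repeat until
no nonterminal has two alternatives with a common prefix.

Round 1: P has alternatives sharing prefix 'F F e'. Introduce P': P → F F e P'
  Add: P' → e e
  Add: P' → ε
  Add: P' → F e

No remaining common prefixes — done.

Resulting grammar:
P → F F e P'
P' → e e
P' → ε
P' → F e
F → e x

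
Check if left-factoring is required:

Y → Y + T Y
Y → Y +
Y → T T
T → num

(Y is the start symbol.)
Yes, Y has productions with common prefix 'Y +'

Left-factoring is needed when two productions for the same non-terminal
share a common prefix on the right-hand side.

Productions for Y:
  Y → Y + T Y
  Y → Y +
  Y → T T

Found common prefix 'Y +' in productions for Y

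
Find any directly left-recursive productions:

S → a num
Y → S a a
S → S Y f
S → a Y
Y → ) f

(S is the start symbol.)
Yes, S is left-recursive

S → a num: starts with a
Y → S a a: starts with S
S → S Y f: LEFT RECURSIVE (starts with S)
S → a Y: starts with a
Y → ) f: starts with ')'

The grammar has direct left recursion on: S.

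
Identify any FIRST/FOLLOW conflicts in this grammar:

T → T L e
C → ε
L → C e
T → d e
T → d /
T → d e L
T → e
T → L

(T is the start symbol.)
No FIRST/FOLLOW conflicts.

A FIRST/FOLLOW conflict occurs when a non-terminal N has a nullable alternative N → β (β ⇒* ε) and another alternative N → α with FIRST(α) ∩ FOLLOW(N) ≠ ∅: on such a lookahead the parser cannot decide between expanding α and letting N vanish via β.

Nullable non-terminals: C.
C has a nullable alternative but only one production, so nothing to check.

L, T have no nullable alternative, so no FIRST/FOLLOW check is needed there.

No FIRST/FOLLOW conflicts found.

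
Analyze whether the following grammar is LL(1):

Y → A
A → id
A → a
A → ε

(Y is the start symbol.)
A grammar is LL(1) if for each non-terminal N with multiple productions, the predict sets of those productions are pairwise disjoint, where PREDICT(N → α) = (FIRST(α) \ {ε}) ∪ (FOLLOW(N) if α ⇒* ε).

Relevant sets:
  FOLLOW(A) = { $ }

For A:
  PREDICT(A → id) = { 'id' }
  PREDICT(A → a) = { 'a' }
  PREDICT(A → ε) = { $ }
Y has a single production, so nothing to check there.

All predict sets are disjoint. The grammar IS LL(1).

Answer: Yes, the grammar is LL(1).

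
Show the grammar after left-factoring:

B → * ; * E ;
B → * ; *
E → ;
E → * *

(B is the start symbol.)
B → * ; * B'
B' → E ;
B' → ε
E → ;
E → * *

Left-factoring transforms A → αβ₁ | αβ₂ into A → αA' and A' → β₁ | β₂
(α is the longest common prefix among the alternatives). Repeat until
no nonterminal has two alternatives with a common prefix.

Round 1: B has alternatives sharing prefix '* ; *'. Introduce B': B → * ; * B'
  Add: B' → E ;
  Add: B' → ε

No remaining common prefixes — done.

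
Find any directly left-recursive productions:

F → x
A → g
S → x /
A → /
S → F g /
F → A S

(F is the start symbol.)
Direct left recursion occurs when N → N α for some non-terminal N (the right-hand side begins with the left-hand side itself).

F → x: starts with x
A → g: starts with g
S → x /: starts with x
A → /: starts with '/'
S → F g /: starts with F
F → A S: starts with A

No direct left recursion found.

Answer: No direct left recursion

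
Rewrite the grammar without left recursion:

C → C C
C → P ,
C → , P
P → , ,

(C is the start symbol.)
C is directly left-recursive. The standard transformation for
  A → A α₁ | ... | A α_m | β₁ | ... | β_n
is
  A  → β₁ A' | ... | β_n A'
  A' → α₁ A' | ... | α_m A' | ε

C → P , becomes C → P , C'
C → , P becomes C → , P C'
C → C C becomes C' → C C'
Add C' → ε

Productions for other non-terminals are unchanged:
  P → , ,

Resulting grammar:
C → P , C'
C → , P C'
C' → C C'
C' → ε
P → , ,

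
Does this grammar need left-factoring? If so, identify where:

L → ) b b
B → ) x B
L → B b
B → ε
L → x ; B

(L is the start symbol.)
Left-factoring is needed when two productions for the same non-terminal
share a common prefix on the right-hand side.

Productions for L:
  L → ) b b
  L → B b
  L → x ; B
Productions for B:
  B → ) x B
  B → ε

No common prefixes found.

Answer: No, left-factoring is not needed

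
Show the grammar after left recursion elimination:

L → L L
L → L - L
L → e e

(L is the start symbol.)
L is directly left-recursive. The standard transformation for
  A → A α₁ | ... | A α_m | β₁ | ... | β_n
is
  A  → β₁ A' | ... | β_n A'
  A' → α₁ A' | ... | α_m A' | ε

L → e e becomes L → e e L'
L → L L becomes L' → L L'
L → L - L becomes L' → - L L'
Add L' → ε

Resulting grammar:
L → e e L'
L' → L L'
L' → - L L'
L' → ε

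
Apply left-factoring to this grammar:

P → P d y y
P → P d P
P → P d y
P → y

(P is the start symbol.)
Left-factoring transforms A → αβ₁ | αβ₂ into A → αA' and A' → β₁ | β₂
(α is the longest common prefix among the alternatives). Repeat until
no nonterminal has two alternatives with a common prefix.

Round 1: P has alternatives sharing prefix 'P d'. Introduce P': P → P d P'
  Add: P' → y y
  Add: P' → P
  Add: P' → y

Round 2: P' has alternatives sharing prefix 'y'. Introduce P'': P' → y P''
  Add: P'' → y
  Add: P'' → ε

No remaining common prefixes — done.

Resulting grammar:
P → P d P'
P' → y P''
P'' → y
P'' → ε
P' → P
P → y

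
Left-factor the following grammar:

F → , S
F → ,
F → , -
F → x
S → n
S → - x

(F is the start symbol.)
Left-factoring transforms A → αβ₁ | αβ₂ into A → αA' and A' → β₁ | β₂
(α is the longest common prefix among the alternatives). Repeat until
no nonterminal has two alternatives with a common prefix.

Round 1: F has alternatives sharing prefix ','. Introduce F': F → , F'
  Add: F' → S
  Add: F' → ε
  Add: F' → -

No remaining common prefixes — done.

Resulting grammar:
F → , F'
F' → S
F' → ε
F' → -
F → x
S → n
S → - x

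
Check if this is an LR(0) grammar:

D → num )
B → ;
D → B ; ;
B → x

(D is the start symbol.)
Yes, the grammar is LR(0)

A grammar is LR(0) if no state in the canonical LR(0) collection has:
  - both a shift item (dot before a terminal) and a complete item (shift-reduce conflict), or
  - two or more complete items (reduce-reduce conflict; the accept item [D' → D .] counts as a complete item here).

Augment with D' → D and build the canonical LR(0) collection (I0 = CLOSURE({[D' → . D]}), then GOTO on every symbol after a dot until no new states appear). It has 9 states:
  I0: { [B → . ;], [B → . x], [D → . B ; ;], [D → . num )], [D' → . D] }  — shift
  I1: { [B → ; .] }  — reduce
  I2: { [D → B . ; ;] }  — shift
  I3: { [D' → D .] }  — accept
  I4: { [D → num . )] }  — shift
  I5: { [B → x .] }  — reduce
  I6: { [D → num ) .] }  — reduce
  I7: { [D → B ; . ;] }  — shift
  I8: { [D → B ; ; .] }  — reduce

Every state is either a pure shift/goto state or contains exactly one complete item and nothing to shift — no conflicts. The grammar is LR(0).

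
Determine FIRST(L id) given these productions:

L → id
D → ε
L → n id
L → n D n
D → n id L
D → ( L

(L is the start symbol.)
{ 'id', 'n' }

FIRST sets of the non-terminals involved (from the grammar, by fixed-point iteration):
  FIRST(L) = { 'id', 'n' }

To compute FIRST(L id), process the symbols left to right:
Symbol L is a non-terminal. Add FIRST(L) \ {ε} = { 'id', 'n' }
L is not nullable (ε ∉ FIRST(L)), so stop here.
FIRST(L id) = { 'id', 'n' }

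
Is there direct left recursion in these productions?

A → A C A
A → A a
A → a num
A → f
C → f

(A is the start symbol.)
Yes, A is left-recursive

Direct left recursion occurs when N → N α for some non-terminal N (the right-hand side begins with the left-hand side itself).

A → A C A: LEFT RECURSIVE (starts with A)
A → A a: LEFT RECURSIVE (starts with A)
A → a num: starts with a
A → f: starts with f
C → f: starts with f

The grammar has direct left recursion on: A.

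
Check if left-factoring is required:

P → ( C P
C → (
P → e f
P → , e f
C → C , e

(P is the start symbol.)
Left-factoring is needed when two productions for the same non-terminal
share a common prefix on the right-hand side.

Productions for P:
  P → ( C P
  P → e f
  P → , e f
Productions for C:
  C → (
  C → C , e

No common prefixes found.

Answer: No, left-factoring is not needed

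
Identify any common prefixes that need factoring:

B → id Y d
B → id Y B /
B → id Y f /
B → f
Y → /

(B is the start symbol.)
Yes, B has productions with common prefix 'id Y'

Left-factoring is needed when two productions for the same non-terminal
share a common prefix on the right-hand side.

Productions for B:
  B → id Y d
  B → id Y B /
  B → id Y f /
  B → f

Found common prefix 'id Y' in productions for B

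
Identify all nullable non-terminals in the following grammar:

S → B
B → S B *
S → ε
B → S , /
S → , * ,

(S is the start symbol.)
A non-terminal is nullable if it can derive ε (the empty string): either it has an ε-production, or it has a production whose right-hand side consists entirely of nullable non-terminals.

ε-productions: S → ε
So S is immediately nullable.
No further non-terminal can be added: every production for the remaining non-terminals contains a terminal or a non-nullable non-terminal.
Nullable = { 'S' }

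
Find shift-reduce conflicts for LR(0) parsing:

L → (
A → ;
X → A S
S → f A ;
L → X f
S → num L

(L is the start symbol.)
A shift-reduce conflict occurs when an LR(0) state has both:
  - a complete (reduce) item [A → α .] (dot at the end), and
  - a shift item [B → β . c γ] (dot before a terminal).

Augment with L' → L and build the canonical LR(0) collection (I0 = CLOSURE({[L' → . L]}), then GOTO on every symbol after a dot until no new states appear). It has 13 states:
  I0: { [A → . ;], [L → . (], [L → . X f], [L' → . L], [X → . A S] }  — shift
  I1: { [L → ( .] }  — reduce
  I2: { [A → ; .] }  — reduce
  I3: { [S → . f A ;], [S → . num L], [X → A . S] }  — shift
  I4: { [L' → L .] }  — accept
  I5: { [L → X . f] }  — shift
  I6: { [L → X f .] }  — reduce
  I7: { [X → A S .] }  — reduce
  I8: { [A → . ;], [S → f . A ;] }  — shift
  I9: { [A → . ;], [L → . (], [L → . X f], [S → num . L], [X → . A S] }  — shift
  I10: { [S → num L .] }  — reduce
  I11: { [S → f A . ;] }  — shift
  I12: { [S → f A ; .] }  — reduce

No state contains both a complete item and a shift item.

Answer: No shift-reduce conflicts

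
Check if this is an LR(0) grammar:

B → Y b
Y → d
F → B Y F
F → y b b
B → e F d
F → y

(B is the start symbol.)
No. Shift-reduce conflict between [F → y .] and [F → y . b b]

A grammar is LR(0) if no state in the canonical LR(0) collection has:
  - both a shift item (dot before a terminal) and a complete item (shift-reduce conflict), or
  - two or more complete items (reduce-reduce conflict; the accept item [B' → B .] counts as a complete item here).

Augment with B' → B and build the canonical LR(0) collection (I0 = CLOSURE({[B' → . B]}), then GOTO on every symbol after a dot until no new states appear). It has 14 states:
  I0: { [B → . Y b], [B → . e F d], [B' → . B], [Y → . d] }  — shift
  I1: { [B' → B .] }  — accept
  I2: { [B → Y . b] }  — shift
  I3: { [Y → d .] }  — reduce
  I4: { [B → . Y b], [B → . e F d], [B → e . F d], [F → . B Y F], [F → . y b b], [F → . y], [Y → . d] }  — shift
  I5: { [F → B . Y F], [Y → . d] }  — shift
  I6: { [B → e F . d] }  — shift
  I7: { [F → y . b b], [F → y .] }  — shift, reduce
  I8: { [F → y b . b] }  — shift
  I9: { [F → y b b .] }  — reduce
  I10: { [B → e F d .] }  — reduce
  I11: { [B → . Y b], [B → . e F d], [F → . B Y F], [F → . y b b], [F → . y], [F → B Y . F], [Y → . d] }  — shift
  I12: { [F → B Y F .] }  — reduce
  I13: { [B → Y b .] }  — reduce

Conflict in state I7:
  Shift-reduce conflict between [F → y .] and [F → y . b b]
So the grammar is NOT LR(0).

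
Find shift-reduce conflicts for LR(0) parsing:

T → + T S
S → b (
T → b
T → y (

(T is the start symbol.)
No shift-reduce conflicts

A shift-reduce conflict occurs when an LR(0) state has both:
  - a complete (reduce) item [A → α .] (dot at the end), and
  - a shift item [B → β . c γ] (dot before a terminal).

Augment with T' → T and build the canonical LR(0) collection (I0 = CLOSURE({[T' → . T]}), then GOTO on every symbol after a dot until no new states appear). It has 10 states:
  I0: { [T → . + T S], [T → . b], [T → . y (], [T' → . T] }  — shift
  I1: { [T → + . T S], [T → . + T S], [T → . b], [T → . y (] }  — shift
  I2: { [T' → T .] }  — accept
  I3: { [T → b .] }  — reduce
  I4: { [T → y . (] }  — shift
  I5: { [T → y ( .] }  — reduce
  I6: { [S → . b (], [T → + T . S] }  — shift
  I7: { [T → + T S .] }  — reduce
  I8: { [S → b . (] }  — shift
  I9: { [S → b ( .] }  — reduce

No state contains both a complete item and a shift item.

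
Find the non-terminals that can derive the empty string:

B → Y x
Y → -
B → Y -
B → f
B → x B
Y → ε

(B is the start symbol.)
{ 'Y' }

A non-terminal is nullable if it can derive ε (the empty string): either it has an ε-production, or it has a production whose right-hand side consists entirely of nullable non-terminals.

ε-productions: Y → ε
So Y is immediately nullable.
No further non-terminal can be added: every production for the remaining non-terminals contains a terminal or a non-nullable non-terminal.
Nullable = { 'Y' }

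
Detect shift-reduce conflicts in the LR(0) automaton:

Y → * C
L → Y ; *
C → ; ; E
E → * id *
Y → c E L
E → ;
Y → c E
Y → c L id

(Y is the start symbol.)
Yes — I6: [Y → c E .] vs [Y → . * C]

A shift-reduce conflict occurs when an LR(0) state has both:
  - a complete (reduce) item [A → α .] (dot at the end), and
  - a shift item [B → β . c γ] (dot before a terminal).

Augment with Y' → Y and build the canonical LR(0) collection (I0 = CLOSURE({[Y' → . Y]}), then GOTO on every symbol after a dot until no new states appear). It has 20 states:
  I0: { [Y → . * C], [Y → . c E L], [Y → . c E], [Y → . c L id], [Y' → . Y] }  — shift
  I1: { [C → . ; ; E], [Y → * . C] }  — shift
  I2: { [Y' → Y .] }  — accept
  I3: { [E → . * id *], [E → . ;], [L → . Y ; *], [Y → . * C], [Y → . c E L], [Y → . c E], [Y → . c L id], [Y → c . E L], [Y → c . E], [Y → c . L id] }  — shift
  I4: { [C → . ; ; E], [E → * . id *], [Y → * . C] }  — shift
  I5: { [E → ; .] }  — reduce
  I6: { [L → . Y ; *], [Y → . * C], [Y → . c E L], [Y → . c E], [Y → . c L id], [Y → c E . L], [Y → c E .] }  — shift, reduce
  I7: { [Y → c L . id] }  — shift
  I8: { [L → Y . ; *] }  — shift
  I9: { [L → Y ; . *] }  — shift
  I10: { [L → Y ; * .] }  — reduce
  I11: { [Y → c L id .] }  — reduce
  I12: { [Y → c E L .] }  — reduce
  I13: { [C → ; . ; E] }  — shift
  I14: { [Y → * C .] }  — reduce
  I15: { [E → * id . *] }  — shift
  I16: { [E → * id * .] }  — reduce
  I17: { [C → ; ; . E], [E → . * id *], [E → . ;] }  — shift
  I18: { [E → * . id *] }  — shift
  I19: { [C → ; ; E .] }  — reduce

I6 contains reduce item [Y → c E .] and shift items [Y → . * C], [Y → . c E], [Y → . c E L], [Y → . c L id] — shift-reduce conflict.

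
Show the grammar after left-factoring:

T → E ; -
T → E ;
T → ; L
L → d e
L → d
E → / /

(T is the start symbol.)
Left-factoring transforms A → αβ₁ | αβ₂ into A → αA' and A' → β₁ | β₂
(α is the longest common prefix among the alternatives). Repeat until
no nonterminal has two alternatives with a common prefix.

Round 1: T has alternatives sharing prefix 'E ;'. Introduce T': T → E ; T'
  Add: T' → -
  Add: T' → ε

Round 2: L has alternatives sharing prefix 'd'. Introduce L': L → d L'
  Add: L' → e
  Add: L' → ε

No remaining common prefixes — done.

Resulting grammar:
T → E ; T'
T' → -
T' → ε
T → ; L
L → d L'
L' → e
L' → ε
E → / /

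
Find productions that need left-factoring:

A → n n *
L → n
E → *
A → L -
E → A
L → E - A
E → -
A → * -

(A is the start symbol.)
Left-factoring is needed when two productions for the same non-terminal
share a common prefix on the right-hand side.

Productions for A:
  A → n n *
  A → L -
  A → * -
Productions for L:
  L → n
  L → E - A
Productions for E:
  E → *
  E → A
  E → -

No common prefixes found.

Answer: No, left-factoring is not needed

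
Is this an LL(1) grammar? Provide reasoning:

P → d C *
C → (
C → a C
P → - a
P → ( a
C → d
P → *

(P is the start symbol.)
For P:
  PREDICT(P → d C '*') = { 'd' }
  PREDICT(P → '-' a) = { '-' }
  PREDICT(P → '(' a) = { '(' }
  PREDICT(P → '*') = { '*' }
For C:
  PREDICT(C → '(') = { '(' }
  PREDICT(C → a C) = { 'a' }
  PREDICT(C → d) = { 'd' }

All predict sets are disjoint. The grammar IS LL(1).

Answer: Yes, the grammar is LL(1).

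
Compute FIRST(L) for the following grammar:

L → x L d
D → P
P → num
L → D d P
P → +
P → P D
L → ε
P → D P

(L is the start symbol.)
{ '+', 'num', 'x', ε }

To compute FIRST(L), examine every production with L on the left-hand side, reading each right-hand side left to right until a non-nullable symbol is reached.

FIRST sets of the other non-terminals involved (by the same procedure, iterated to a fixed point):
  FIRST(D) = { '+', 'num' }

From L → x L d:
  - x is a terminal: add 'x' and stop
From L → D d P:
  - D is a non-terminal: add FIRST(D) \ {ε} = { '+', 'num' }
    D is not nullable, so stop
From L → ε:
  - ε-production, so ε ∈ FIRST(L)

Collecting: FIRST(L) = { '+', 'num', 'x', ε }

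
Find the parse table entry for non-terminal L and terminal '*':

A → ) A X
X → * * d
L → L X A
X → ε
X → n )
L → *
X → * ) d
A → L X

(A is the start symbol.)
To find M[L, '*'], we find productions for L where '*' is in the predict set (PREDICT(N → α) = (FIRST(α) \ {ε}) ∪ (FOLLOW(N) if α ⇒* ε)).

Relevant sets:
  FIRST(L) = { '*' }

L → L X A: PREDICT = { '*' }
  '*' is in predict set, so this production goes in M[L, '*']
L → *: PREDICT = { '*' }
  '*' is in predict set, so this production goes in M[L, '*']

M[L, '*'] = L → L X A, L → *  (a multiply-defined cell — the grammar is not LL(1))

Answer: L → L X A, L → *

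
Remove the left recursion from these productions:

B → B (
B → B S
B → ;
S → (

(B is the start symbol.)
B → ; B'
B' → ( B'
B' → S B'
B' → ε
S → (

B is directly left-recursive. The standard transformation for
  A → A α₁ | ... | A α_m | β₁ | ... | β_n
is
  A  → β₁ A' | ... | β_n A'
  A' → α₁ A' | ... | α_m A' | ε

B → ; becomes B → ; B'
B → B ( becomes B' → ( B'
B → B S becomes B' → S B'
Add B' → ε

Productions for other non-terminals are unchanged:
  S → (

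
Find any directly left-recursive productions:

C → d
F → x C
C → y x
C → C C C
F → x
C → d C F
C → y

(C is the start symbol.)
Yes, C is left-recursive

C → d: starts with d
F → x C: starts with x
C → y x: starts with y
C → C C C: LEFT RECURSIVE (starts with C)
F → x: starts with x
C → d C F: starts with d
C → y: starts with y

The grammar has direct left recursion on: C.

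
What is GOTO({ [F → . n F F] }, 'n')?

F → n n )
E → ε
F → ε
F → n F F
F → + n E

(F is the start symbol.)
GOTO(I, 'n') = CLOSURE({ [A → αX.β] : [A → α.Xβ] ∈ I, X = 'n' })

Items with dot before 'n', with the dot advanced:
  [F → . n F F] → [F → n . F F]
Closure of the advanced items:
  [F → n . F F] has the dot before F: add [F → . n n )], [F → .], [F → . n F F], [F → . + n E]

GOTO = { [F → . + n E], [F → . n F F], [F → . n n )], [F → .], [F → n . F F] }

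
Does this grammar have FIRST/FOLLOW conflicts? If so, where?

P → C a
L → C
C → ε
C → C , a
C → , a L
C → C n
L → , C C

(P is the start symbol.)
Nullable non-terminals: C, L.
FIRST sets used below: FIRST(C) = { ',', 'n', ε }

C: nullable alternative(s) C → ε; FOLLOW(C) = { ',', 'a', 'n' }
  C → ε: FIRST \ {ε} = { } — this is the only nullable alternative, skip
  C → C , a: FIRST \ {ε} = { ',', 'n' } — overlaps FOLLOW(C) on { ',', 'n' }: CONFLICT
  C → , a L: FIRST \ {ε} = { ',' } — overlaps FOLLOW(C) on { ',' }: CONFLICT
  C → C n: FIRST \ {ε} = { ',', 'n' } — overlaps FOLLOW(C) on { ',', 'n' }: CONFLICT

L: nullable alternative(s) L → C; FOLLOW(L) = { ',', 'a', 'n' }
  L → C: FIRST \ {ε} = { ',', 'n' } — this is the only nullable alternative, skip
  L → , C C: FIRST \ {ε} = { ',' } — overlaps FOLLOW(L) on { ',' }: CONFLICT

P has no nullable alternative, so no FIRST/FOLLOW check is needed there.

So the grammar has 4 FIRST/FOLLOW conflicts (marked CONFLICT above).

Answer: Yes. L → ',' C C with FOLLOW(L) on { ',' }; C → C ',' a with FOLLOW(C) on { ',', 'n' }; C → ',' a L with FOLLOW(C) on { ',' }; C → C n with FOLLOW(C) on { ',', 'n' }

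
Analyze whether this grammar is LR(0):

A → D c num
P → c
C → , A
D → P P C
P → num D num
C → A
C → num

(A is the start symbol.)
No. Shift-reduce conflict between [C → num .] and [P → . c]

Augment with A' → A and build the canonical LR(0) collection (I0 = CLOSURE({[A' → . A]}), then GOTO on every symbol after a dot until no new states appear). It has 16 states:
  I0: { [A → . D c num], [A' → . A], [D → . P P C], [P → . c], [P → . num D num] }  — shift
  I1: { [A' → A .] }  — accept
  I2: { [A → D . c num] }  — shift
  I3: { [D → P . P C], [P → . c], [P → . num D num] }  — shift
  I4: { [P → c .] }  — reduce
  I5: { [D → . P P C], [P → . c], [P → . num D num], [P → num . D num] }  — shift
  I6: { [P → num D . num] }  — shift
  I7: { [P → num D num .] }  — reduce
  I8: { [A → . D c num], [C → . , A], [C → . A], [C → . num], [D → . P P C], [D → P P . C], [P → . c], [P → . num D num] }  — shift
  I9: { [A → . D c num], [C → , . A], [D → . P P C], [P → . c], [P → . num D num] }  — shift
  I10: { [C → A .] }  — reduce
  I11: { [D → P P C .] }  — reduce
  I12: { [C → num .], [D → . P P C], [P → . c], [P → . num D num], [P → num . D num] }  — shift, reduce
  I13: { [C → , A .] }  — reduce
  I14: { [A → D c . num] }  — shift
  I15: { [A → D c num .] }  — reduce

Conflict in state I12:
  Shift-reduce conflict between [C → num .] and [P → . c]
So the grammar is NOT LR(0).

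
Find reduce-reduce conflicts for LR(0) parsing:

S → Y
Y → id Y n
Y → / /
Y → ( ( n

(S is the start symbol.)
Augment with S' → S and build the canonical LR(0) collection (I0 = CLOSURE({[S' → . S]}), then GOTO on every symbol after a dot until no new states appear). It has 11 states:
  I0: { [S → . Y], [S' → . S], [Y → . ( ( n], [Y → . / /], [Y → . id Y n] }  — shift
  I1: { [Y → ( . ( n] }  — shift
  I2: { [Y → / . /] }  — shift
  I3: { [S' → S .] }  — accept
  I4: { [S → Y .] }  — reduce
  I5: { [Y → . ( ( n], [Y → . / /], [Y → . id Y n], [Y → id . Y n] }  — shift
  I6: { [Y → id Y . n] }  — shift
  I7: { [Y → id Y n .] }  — reduce
  I8: { [Y → / / .] }  — reduce
  I9: { [Y → ( ( . n] }  — shift
  I10: { [Y → ( ( n .] }  — reduce

No state contains more than one complete item.

Answer: No reduce-reduce conflicts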